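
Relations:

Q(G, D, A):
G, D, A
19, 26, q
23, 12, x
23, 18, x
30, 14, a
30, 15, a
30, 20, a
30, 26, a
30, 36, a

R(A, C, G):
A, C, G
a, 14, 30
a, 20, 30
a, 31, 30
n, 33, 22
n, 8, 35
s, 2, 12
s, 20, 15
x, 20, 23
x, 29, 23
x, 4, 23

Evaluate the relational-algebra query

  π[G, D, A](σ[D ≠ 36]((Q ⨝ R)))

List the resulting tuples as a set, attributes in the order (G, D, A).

{(23, 12, x), (23, 18, x), (30, 14, a), (30, 15, a), (30, 20, a), (30, 26, a)}

Joining Q and R on G, A yields {(23, 12, x, 20), (23, 12, x, 29), (23, 12, x, 4), (23, 18, x, 20), (23, 18, x, 29), (23, 18, x, 4), (30, 14, a, 14), (30, 14, a, 20), (30, 14, a, 31), (30, 15, a, 14), (30, 15, a, 20), (30, 15, a, 31), (30, 20, a, 14), (30, 20, a, 20), (30, 20, a, 31), (30, 26, a, 14), (30, 26, a, 20), (30, 26, a, 31), (30, 36, a, 14), (30, 36, a, 20), (30, 36, a, 31)}.
Selection D ≠ 36: {(23, 12, x, 20), (23, 12, x, 29), (23, 12, x, 4), (23, 18, x, 20), (23, 18, x, 29), (23, 18, x, 4), (30, 14, a, 14), (30, 14, a, 20), (30, 14, a, 31), (30, 15, a, 14), (30, 15, a, 20), (30, 15, a, 31), (30, 20, a, 14), (30, 20, a, 20), (30, 20, a, 31), (30, 26, a, 14), (30, 26, a, 20), (30, 26, a, 31)}
π_{G, D, A} gives {(23, 12, x), (23, 18, x), (30, 14, a), (30, 15, a), (30, 20, a), (30, 26, a)} (12 duplicate(s) eliminated).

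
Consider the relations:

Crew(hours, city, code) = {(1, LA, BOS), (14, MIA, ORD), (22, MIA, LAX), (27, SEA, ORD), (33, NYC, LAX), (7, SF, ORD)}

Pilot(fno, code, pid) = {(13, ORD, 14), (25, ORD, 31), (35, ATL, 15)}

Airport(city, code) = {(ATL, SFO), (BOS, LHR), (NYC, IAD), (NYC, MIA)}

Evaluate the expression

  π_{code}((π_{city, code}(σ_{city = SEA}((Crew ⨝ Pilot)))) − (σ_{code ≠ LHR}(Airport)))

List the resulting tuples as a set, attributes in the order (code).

Crew ⋈ Pilot (natural join on code): {(14, MIA, ORD, 13, 14), (14, MIA, ORD, 25, 31), (27, SEA, ORD, 13, 14), (27, SEA, ORD, 25, 31), (7, SF, ORD, 13, 14), (7, SF, ORD, 25, 31)}
Selection city = SEA: {(27, SEA, ORD, 13, 14), (27, SEA, ORD, 25, 31)}
Keep only column(s) city, code (1 duplicate(s) eliminated): {(SEA, ORD)}
Selection code ≠ LHR: {(ATL, SFO), (NYC, IAD), (NYC, MIA)}
Set difference of the two operands is {(SEA, ORD)}.
Keep only column(s) code: {ORD}

{ORD}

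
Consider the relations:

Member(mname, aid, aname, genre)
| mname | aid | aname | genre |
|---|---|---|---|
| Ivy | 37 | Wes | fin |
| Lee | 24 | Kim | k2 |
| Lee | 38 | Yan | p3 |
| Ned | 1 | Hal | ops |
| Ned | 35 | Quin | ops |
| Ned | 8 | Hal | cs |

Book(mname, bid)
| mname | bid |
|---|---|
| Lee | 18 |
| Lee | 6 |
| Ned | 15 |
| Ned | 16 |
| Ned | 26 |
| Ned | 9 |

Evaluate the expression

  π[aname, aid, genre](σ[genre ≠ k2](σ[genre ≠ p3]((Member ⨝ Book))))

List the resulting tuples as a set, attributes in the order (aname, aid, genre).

Natural join on mname: {(Lee, 24, Kim, k2, 18), (Lee, 24, Kim, k2, 6), (Lee, 38, Yan, p3, 18), (Lee, 38, Yan, p3, 6), (Ned, 1, Hal, ops, 15), (Ned, 1, Hal, ops, 16), (Ned, 1, Hal, ops, 26), (Ned, 1, Hal, ops, 9), (Ned, 35, Quin, ops, 15), (Ned, 35, Quin, ops, 16), (Ned, 35, Quin, ops, 26), (Ned, 35, Quin, ops, 9), (Ned, 8, Hal, cs, 15), (Ned, 8, Hal, cs, 16), (Ned, 8, Hal, cs, 26), (Ned, 8, Hal, cs, 9)}
Selection genre ≠ p3: {(Lee, 24, Kim, k2, 18), (Lee, 24, Kim, k2, 6), (Ned, 1, Hal, ops, 15), (Ned, 1, Hal, ops, 16), (Ned, 1, Hal, ops, 26), (Ned, 1, Hal, ops, 9), (Ned, 35, Quin, ops, 15), (Ned, 35, Quin, ops, 16), (Ned, 35, Quin, ops, 26), (Ned, 35, Quin, ops, 9), (Ned, 8, Hal, cs, 15), (Ned, 8, Hal, cs, 16), (Ned, 8, Hal, cs, 26), (Ned, 8, Hal, cs, 9)}
Selection genre ≠ k2: {(Ned, 1, Hal, ops, 15), (Ned, 1, Hal, ops, 16), (Ned, 1, Hal, ops, 26), (Ned, 1, Hal, ops, 9), (Ned, 35, Quin, ops, 15), (Ned, 35, Quin, ops, 16), (Ned, 35, Quin, ops, 26), (Ned, 35, Quin, ops, 9), (Ned, 8, Hal, cs, 15), (Ned, 8, Hal, cs, 16), (Ned, 8, Hal, cs, 26), (Ned, 8, Hal, cs, 9)}
π_{aname, aid, genre} gives {(Hal, 1, ops), (Hal, 8, cs), (Quin, 35, ops)} (9 duplicate(s) eliminated).

{(Hal, 1, ops), (Hal, 8, cs), (Quin, 35, ops)}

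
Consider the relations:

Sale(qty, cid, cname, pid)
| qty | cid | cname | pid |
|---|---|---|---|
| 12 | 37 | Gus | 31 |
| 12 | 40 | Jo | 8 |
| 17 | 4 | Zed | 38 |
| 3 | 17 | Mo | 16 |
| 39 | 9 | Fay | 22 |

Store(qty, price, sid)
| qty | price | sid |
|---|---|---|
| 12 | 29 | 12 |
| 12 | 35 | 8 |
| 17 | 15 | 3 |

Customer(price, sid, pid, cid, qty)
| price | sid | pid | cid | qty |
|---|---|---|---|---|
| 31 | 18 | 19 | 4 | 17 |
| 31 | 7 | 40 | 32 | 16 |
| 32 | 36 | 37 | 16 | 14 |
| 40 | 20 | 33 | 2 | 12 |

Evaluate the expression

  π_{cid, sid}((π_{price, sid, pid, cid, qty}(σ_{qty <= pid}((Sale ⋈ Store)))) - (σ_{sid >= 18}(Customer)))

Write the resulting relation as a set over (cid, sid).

{(37, 12), (37, 8), (4, 3)}

Sale ⋈ Store (natural join on qty): {(12, 37, Gus, 31, 29, 12), (12, 37, Gus, 31, 35, 8), (12, 40, Jo, 8, 29, 12), (12, 40, Jo, 8, 35, 8), (17, 4, Zed, 38, 15, 3)}
Selection qty <= pid: {(12, 37, Gus, 31, 29, 12), (12, 37, Gus, 31, 35, 8), (17, 4, Zed, 38, 15, 3)}
Keep only column(s) price, sid, pid, cid, qty: {(15, 3, 38, 4, 17), (29, 12, 31, 37, 12), (35, 8, 31, 37, 12)}
Selection sid >= 18: {(31, 18, 19, 4, 17), (32, 36, 37, 16, 14), (40, 20, 33, 2, 12)}
Set difference of the two operands is {(15, 3, 38, 4, 17), (29, 12, 31, 37, 12), (35, 8, 31, 37, 12)}.
Keep only column(s) cid, sid: {(37, 12), (37, 8), (4, 3)}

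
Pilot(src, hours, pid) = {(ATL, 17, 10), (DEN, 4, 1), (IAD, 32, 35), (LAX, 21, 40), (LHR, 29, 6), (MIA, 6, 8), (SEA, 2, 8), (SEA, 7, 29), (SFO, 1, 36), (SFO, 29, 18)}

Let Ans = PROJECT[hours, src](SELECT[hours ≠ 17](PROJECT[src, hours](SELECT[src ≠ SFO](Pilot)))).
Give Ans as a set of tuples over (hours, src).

Selection src ≠ SFO: {(ATL, 17, 10), (DEN, 4, 1), (IAD, 32, 35), (LAX, 21, 40), (LHR, 29, 6), (MIA, 6, 8), (SEA, 2, 8), (SEA, 7, 29)}
Keep only column(s) src, hours: {(ATL, 17), (DEN, 4), (IAD, 32), (LAX, 21), (LHR, 29), (MIA, 6), (SEA, 2), (SEA, 7)}
Selection hours ≠ 17: {(DEN, 4), (IAD, 32), (LAX, 21), (LHR, 29), (MIA, 6), (SEA, 2), (SEA, 7)}
Keep only column(s) hours, src: {(2, SEA), (21, LAX), (29, LHR), (32, IAD), (4, DEN), (6, MIA), (7, SEA)}

{(2, SEA), (21, LAX), (29, LHR), (32, IAD), (4, DEN), (6, MIA), (7, SEA)}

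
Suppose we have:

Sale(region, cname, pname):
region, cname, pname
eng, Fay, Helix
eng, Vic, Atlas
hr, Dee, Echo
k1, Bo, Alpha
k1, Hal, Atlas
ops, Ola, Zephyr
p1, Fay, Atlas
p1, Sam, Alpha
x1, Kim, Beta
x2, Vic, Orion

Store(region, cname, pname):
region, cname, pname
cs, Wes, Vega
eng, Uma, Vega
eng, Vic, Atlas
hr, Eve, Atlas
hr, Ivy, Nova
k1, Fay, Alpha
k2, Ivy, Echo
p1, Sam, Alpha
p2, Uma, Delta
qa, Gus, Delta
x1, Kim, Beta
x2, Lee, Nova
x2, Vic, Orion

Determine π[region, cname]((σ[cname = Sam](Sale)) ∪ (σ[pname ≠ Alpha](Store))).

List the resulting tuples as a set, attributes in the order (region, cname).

σ[cname = Sam]: keep tuples satisfying cname = Sam → {(p1, Sam, Alpha)}
σ[pname ≠ Alpha]: keep tuples satisfying pname ≠ Alpha → {(cs, Wes, Vega), (eng, Uma, Vega), (eng, Vic, Atlas), (hr, Eve, Atlas), (hr, Ivy, Nova), (k2, Ivy, Echo), (p2, Uma, Delta), (qa, Gus, Delta), (x1, Kim, Beta), (x2, Lee, Nova), (x2, Vic, Orion)}
Set union of the two operands is {(cs, Wes, Vega), (eng, Uma, Vega), (eng, Vic, Atlas), (hr, Eve, Atlas), (hr, Ivy, Nova), (k2, Ivy, Echo), (p1, Sam, Alpha), (p2, Uma, Delta), (qa, Gus, Delta), (x1, Kim, Beta), (x2, Lee, Nova), (x2, Vic, Orion)}.
π_{region, cname} gives {(cs, Wes), (eng, Uma), (eng, Vic), (hr, Eve), (hr, Ivy), (k2, Ivy), (p1, Sam), (p2, Uma), (qa, Gus), (x1, Kim), (x2, Lee), (x2, Vic)}.

{(cs, Wes), (eng, Uma), (eng, Vic), (hr, Eve), (hr, Ivy), (k2, Ivy), (p1, Sam), (p2, Uma), (qa, Gus), (x1, Kim), (x2, Lee), (x2, Vic)}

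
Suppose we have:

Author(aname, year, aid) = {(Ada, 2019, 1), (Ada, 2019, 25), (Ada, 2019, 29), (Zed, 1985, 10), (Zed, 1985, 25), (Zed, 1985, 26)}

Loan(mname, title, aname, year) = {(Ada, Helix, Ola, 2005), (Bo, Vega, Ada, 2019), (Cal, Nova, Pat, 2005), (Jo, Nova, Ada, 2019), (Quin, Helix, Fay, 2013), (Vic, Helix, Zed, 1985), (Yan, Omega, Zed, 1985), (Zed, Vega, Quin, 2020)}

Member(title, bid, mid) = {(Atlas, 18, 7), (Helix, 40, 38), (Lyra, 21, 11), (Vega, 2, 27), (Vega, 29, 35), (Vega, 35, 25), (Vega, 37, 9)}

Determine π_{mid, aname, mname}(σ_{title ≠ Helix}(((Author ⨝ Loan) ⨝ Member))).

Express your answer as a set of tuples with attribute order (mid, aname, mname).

{(25, Ada, Bo), (27, Ada, Bo), (35, Ada, Bo), (9, Ada, Bo)}

Joining Author and Loan on aname, year yields {(Ada, 2019, 1, Bo, Vega), (Ada, 2019, 1, Jo, Nova), (Ada, 2019, 25, Bo, Vega), (Ada, 2019, 25, Jo, Nova), (Ada, 2019, 29, Bo, Vega), (Ada, 2019, 29, Jo, Nova), (Zed, 1985, 10, Vic, Helix), (Zed, 1985, 10, Yan, Omega), (Zed, 1985, 25, Vic, Helix), (Zed, 1985, 25, Yan, Omega), (Zed, 1985, 26, Vic, Helix), (Zed, 1985, 26, Yan, Omega)}.
Joining (Author ⨝ Loan) and Member on title yields {(Ada, 2019, 1, Bo, Vega, 2, 27), (Ada, 2019, 1, Bo, Vega, 29, 35), (Ada, 2019, 1, Bo, Vega, 35, 25), (Ada, 2019, 1, Bo, Vega, 37, 9), (Ada, 2019, 25, Bo, Vega, 2, 27), (Ada, 2019, 25, Bo, Vega, 29, 35), (Ada, 2019, 25, Bo, Vega, 35, 25), (Ada, 2019, 25, Bo, Vega, 37, 9), (Ada, 2019, 29, Bo, Vega, 2, 27), (Ada, 2019, 29, Bo, Vega, 29, 35), (Ada, 2019, 29, Bo, Vega, 35, 25), (Ada, 2019, 29, Bo, Vega, 37, 9), (Zed, 1985, 10, Vic, Helix, 40, 38), (Zed, 1985, 25, Vic, Helix, 40, 38), (Zed, 1985, 26, Vic, Helix, 40, 38)}.
Selection title ≠ Helix: {(Ada, 2019, 1, Bo, Vega, 2, 27), (Ada, 2019, 1, Bo, Vega, 29, 35), (Ada, 2019, 1, Bo, Vega, 35, 25), (Ada, 2019, 1, Bo, Vega, 37, 9), (Ada, 2019, 25, Bo, Vega, 2, 27), (Ada, 2019, 25, Bo, Vega, 29, 35), (Ada, 2019, 25, Bo, Vega, 35, 25), (Ada, 2019, 25, Bo, Vega, 37, 9), (Ada, 2019, 29, Bo, Vega, 2, 27), (Ada, 2019, 29, Bo, Vega, 29, 35), (Ada, 2019, 29, Bo, Vega, 35, 25), (Ada, 2019, 29, Bo, Vega, 37, 9)}
π_{mid, aname, mname} gives {(25, Ada, Bo), (27, Ada, Bo), (35, Ada, Bo), (9, Ada, Bo)} (8 duplicate(s) eliminated).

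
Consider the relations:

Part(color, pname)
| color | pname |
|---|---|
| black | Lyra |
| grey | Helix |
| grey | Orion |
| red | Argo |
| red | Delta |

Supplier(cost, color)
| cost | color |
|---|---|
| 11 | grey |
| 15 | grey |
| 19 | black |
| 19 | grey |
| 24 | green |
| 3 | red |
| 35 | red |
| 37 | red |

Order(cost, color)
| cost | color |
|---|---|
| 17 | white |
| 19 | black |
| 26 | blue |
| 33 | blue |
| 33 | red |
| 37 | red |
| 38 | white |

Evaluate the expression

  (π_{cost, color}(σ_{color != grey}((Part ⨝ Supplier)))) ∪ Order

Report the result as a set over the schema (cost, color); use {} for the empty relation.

{(17, white), (19, black), (26, blue), (3, red), (33, blue), (33, red), (35, red), (37, red), (38, white)}

Natural join on color: {(black, Lyra, 19), (grey, Helix, 11), (grey, Helix, 15), (grey, Helix, 19), (grey, Orion, 11), (grey, Orion, 15), (grey, Orion, 19), (red, Argo, 3), (red, Argo, 35), (red, Argo, 37), (red, Delta, 3), (red, Delta, 35), (red, Delta, 37)}
Selection color != grey: {(black, Lyra, 19), (red, Argo, 3), (red, Argo, 35), (red, Argo, 37), (red, Delta, 3), (red, Delta, 35), (red, Delta, 37)}
π[cost, color]: project onto (cost, color) (3 duplicate(s) eliminated) → {(19, black), (3, red), (35, red), (37, red)}
Taking the union: {(17, white), (19, black), (26, blue), (3, red), (33, blue), (33, red), (35, red), (37, red), (38, white)}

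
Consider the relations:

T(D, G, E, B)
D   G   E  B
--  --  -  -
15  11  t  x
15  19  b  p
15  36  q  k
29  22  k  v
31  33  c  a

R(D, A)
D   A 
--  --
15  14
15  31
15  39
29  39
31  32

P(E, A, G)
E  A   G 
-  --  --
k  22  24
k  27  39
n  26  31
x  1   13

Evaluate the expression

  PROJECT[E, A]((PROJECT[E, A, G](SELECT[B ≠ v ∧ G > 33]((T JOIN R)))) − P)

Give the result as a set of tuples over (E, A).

Natural join on D: {(15, 11, t, x, 14), (15, 11, t, x, 31), (15, 11, t, x, 39), (15, 19, b, p, 14), (15, 19, b, p, 31), (15, 19, b, p, 39), (15, 36, q, k, 14), (15, 36, q, k, 31), (15, 36, q, k, 39), (29, 22, k, v, 39), (31, 33, c, a, 32)}
Filtering on B ≠ v ∧ G > 33 leaves {(15, 36, q, k, 14), (15, 36, q, k, 31), (15, 36, q, k, 39)}.
π[E, A, G]: project onto (E, A, G) → {(q, 14, 36), (q, 31, 36), (q, 39, 36)}
Difference: {(q, 14, 36), (q, 31, 36), (q, 39, 36)} with {(k, 22, 24), (k, 27, 39), (n, 26, 31), (x, 1, 13)} → {(q, 14, 36), (q, 31, 36), (q, 39, 36)}
π[E, A]: project onto (E, A) → {(q, 14), (q, 31), (q, 39)}

{(q, 14), (q, 31), (q, 39)}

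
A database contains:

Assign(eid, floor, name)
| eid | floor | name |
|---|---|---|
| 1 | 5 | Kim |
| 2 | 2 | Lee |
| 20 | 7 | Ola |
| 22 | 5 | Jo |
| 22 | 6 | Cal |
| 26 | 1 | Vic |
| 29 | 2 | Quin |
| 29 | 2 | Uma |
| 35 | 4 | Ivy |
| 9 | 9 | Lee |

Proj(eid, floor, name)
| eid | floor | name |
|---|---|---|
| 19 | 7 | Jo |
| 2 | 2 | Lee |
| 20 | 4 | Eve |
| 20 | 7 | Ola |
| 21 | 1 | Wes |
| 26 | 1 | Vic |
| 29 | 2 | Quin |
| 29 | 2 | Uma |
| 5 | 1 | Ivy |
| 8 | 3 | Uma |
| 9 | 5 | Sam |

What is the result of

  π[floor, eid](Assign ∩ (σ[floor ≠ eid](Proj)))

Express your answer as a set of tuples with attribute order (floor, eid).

{(1, 26), (2, 29), (7, 20)}

σ[floor ≠ eid]: keep tuples satisfying floor ≠ eid → {(19, 7, Jo), (20, 4, Eve), (20, 7, Ola), (21, 1, Wes), (26, 1, Vic), (29, 2, Quin), (29, 2, Uma), (5, 1, Ivy), (8, 3, Uma), (9, 5, Sam)}
Set intersection of the two operands is {(20, 7, Ola), (26, 1, Vic), (29, 2, Quin), (29, 2, Uma)}.
Keep only column(s) floor, eid (1 duplicate(s) eliminated): {(1, 26), (2, 29), (7, 20)}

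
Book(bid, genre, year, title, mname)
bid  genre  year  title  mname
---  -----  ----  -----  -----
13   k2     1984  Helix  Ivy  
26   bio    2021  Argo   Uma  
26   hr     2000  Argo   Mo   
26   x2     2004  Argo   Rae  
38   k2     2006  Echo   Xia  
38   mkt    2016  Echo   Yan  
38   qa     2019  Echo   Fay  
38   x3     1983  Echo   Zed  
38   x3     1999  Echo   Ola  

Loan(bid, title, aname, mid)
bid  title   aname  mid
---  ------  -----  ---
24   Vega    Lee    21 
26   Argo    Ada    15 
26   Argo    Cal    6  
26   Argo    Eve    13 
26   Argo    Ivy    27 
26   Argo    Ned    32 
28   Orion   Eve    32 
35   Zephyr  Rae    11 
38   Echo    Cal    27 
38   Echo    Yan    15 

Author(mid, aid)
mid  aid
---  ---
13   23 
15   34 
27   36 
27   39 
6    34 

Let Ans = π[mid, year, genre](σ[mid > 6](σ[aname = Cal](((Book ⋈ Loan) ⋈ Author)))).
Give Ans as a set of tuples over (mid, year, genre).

Joining Book and Loan on bid, title yields {(26, bio, 2021, Argo, Uma, Ada, 15), (26, bio, 2021, Argo, Uma, Cal, 6), (26, bio, 2021, Argo, Uma, Eve, 13), (26, bio, 2021, Argo, Uma, Ivy, 27), (26, bio, 2021, Argo, Uma, Ned, 32), (26, hr, 2000, Argo, Mo, Ada, 15), (26, hr, 2000, Argo, Mo, Cal, 6), (26, hr, 2000, Argo, Mo, Eve, 13), (26, hr, 2000, Argo, Mo, Ivy, 27), (26, hr, 2000, Argo, Mo, Ned, 32), (26, x2, 2004, Argo, Rae, Ada, 15), (26, x2, 2004, Argo, Rae, Cal, 6), (26, x2, 2004, Argo, Rae, Eve, 13), (26, x2, 2004, Argo, Rae, Ivy, 27), (26, x2, 2004, Argo, Rae, Ned, 32), (38, k2, 2006, Echo, Xia, Cal, 27), (38, k2, 2006, Echo, Xia, Yan, 15), (38, mkt, 2016, Echo, Yan, Cal, 27), (38, mkt, 2016, Echo, Yan, Yan, 15), (38, qa, 2019, Echo, Fay, Cal, 27), (38, qa, 2019, Echo, Fay, Yan, 15), (38, x3, 1983, Echo, Zed, Cal, 27), (38, x3, 1983, Echo, Zed, Yan, 15), (38, x3, 1999, Echo, Ola, Cal, 27), (38, x3, 1999, Echo, Ola, Yan, 15)}.
Joining (Book ⋈ Loan) and Author on mid yields {(26, bio, 2021, Argo, Uma, Ada, 15, 34), (26, bio, 2021, Argo, Uma, Cal, 6, 34), (26, bio, 2021, Argo, Uma, Eve, 13, 23), (26, bio, 2021, Argo, Uma, Ivy, 27, 36), (26, bio, 2021, Argo, Uma, Ivy, 27, 39), (26, hr, 2000, Argo, Mo, Ada, 15, 34), (26, hr, 2000, Argo, Mo, Cal, 6, 34), (26, hr, 2000, Argo, Mo, Eve, 13, 23), (26, hr, 2000, Argo, Mo, Ivy, 27, 36), (26, hr, 2000, Argo, Mo, Ivy, 27, 39), (26, x2, 2004, Argo, Rae, Ada, 15, 34), (26, x2, 2004, Argo, Rae, Cal, 6, 34), (26, x2, 2004, Argo, Rae, Eve, 13, 23), (26, x2, 2004, Argo, Rae, Ivy, 27, 36), (26, x2, 2004, Argo, Rae, Ivy, 27, 39), (38, k2, 2006, Echo, Xia, Cal, 27, 36), (38, k2, 2006, Echo, Xia, Cal, 27, 39), (38, k2, 2006, Echo, Xia, Yan, 15, 34), (38, mkt, 2016, Echo, Yan, Cal, 27, 36), (38, mkt, 2016, Echo, Yan, Cal, 27, 39), (38, mkt, 2016, Echo, Yan, Yan, 15, 34), (38, qa, 2019, Echo, Fay, Cal, 27, 36), (38, qa, 2019, Echo, Fay, Cal, 27, 39), (38, qa, 2019, Echo, Fay, Yan, 15, 34), (38, x3, 1983, Echo, Zed, Cal, 27, 36), (38, x3, 1983, Echo, Zed, Cal, 27, 39), (38, x3, 1983, Echo, Zed, Yan, 15, 34), (38, x3, 1999, Echo, Ola, Cal, 27, 36), (38, x3, 1999, Echo, Ola, Cal, 27, 39), (38, x3, 1999, Echo, Ola, Yan, 15, 34)}.
Apply σ_{aname = Cal}; surviving tuples: {(26, bio, 2021, Argo, Uma, Cal, 6, 34), (26, hr, 2000, Argo, Mo, Cal, 6, 34), (26, x2, 2004, Argo, Rae, Cal, 6, 34), (38, k2, 2006, Echo, Xia, Cal, 27, 36), (38, k2, 2006, Echo, Xia, Cal, 27, 39), (38, mkt, 2016, Echo, Yan, Cal, 27, 36), (38, mkt, 2016, Echo, Yan, Cal, 27, 39), (38, qa, 2019, Echo, Fay, Cal, 27, 36), (38, qa, 2019, Echo, Fay, Cal, 27, 39), (38, x3, 1983, Echo, Zed, Cal, 27, 36), (38, x3, 1983, Echo, Zed, Cal, 27, 39), (38, x3, 1999, Echo, Ola, Cal, 27, 36), (38, x3, 1999, Echo, Ola, Cal, 27, 39)}
Apply σ_{mid > 6}; surviving tuples: {(38, k2, 2006, Echo, Xia, Cal, 27, 36), (38, k2, 2006, Echo, Xia, Cal, 27, 39), (38, mkt, 2016, Echo, Yan, Cal, 27, 36), (38, mkt, 2016, Echo, Yan, Cal, 27, 39), (38, qa, 2019, Echo, Fay, Cal, 27, 36), (38, qa, 2019, Echo, Fay, Cal, 27, 39), (38, x3, 1983, Echo, Zed, Cal, 27, 36), (38, x3, 1983, Echo, Zed, Cal, 27, 39), (38, x3, 1999, Echo, Ola, Cal, 27, 36), (38, x3, 1999, Echo, Ola, Cal, 27, 39)}
Projecting to mid, year, genre (5 duplicate(s) eliminated): {(27, 1983, x3), (27, 1999, x3), (27, 2006, k2), (27, 2016, mkt), (27, 2019, qa)}

{(27, 1983, x3), (27, 1999, x3), (27, 2006, k2), (27, 2016, mkt), (27, 2019, qa)}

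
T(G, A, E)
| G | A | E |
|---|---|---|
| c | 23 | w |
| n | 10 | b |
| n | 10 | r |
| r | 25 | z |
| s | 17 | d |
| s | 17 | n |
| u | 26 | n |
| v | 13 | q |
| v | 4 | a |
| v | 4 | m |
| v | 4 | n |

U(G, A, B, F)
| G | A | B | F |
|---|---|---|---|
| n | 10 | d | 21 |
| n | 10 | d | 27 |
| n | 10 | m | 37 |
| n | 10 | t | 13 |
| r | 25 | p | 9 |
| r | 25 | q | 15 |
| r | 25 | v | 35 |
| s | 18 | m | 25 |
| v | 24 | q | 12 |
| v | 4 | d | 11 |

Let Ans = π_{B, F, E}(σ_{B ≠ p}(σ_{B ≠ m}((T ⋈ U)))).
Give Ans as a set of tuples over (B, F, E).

{(d, 11, a), (d, 11, m), (d, 11, n), (d, 21, b), (d, 21, r), (d, 27, b), (d, 27, r), (q, 15, z), (t, 13, b), (t, 13, r), (v, 35, z)}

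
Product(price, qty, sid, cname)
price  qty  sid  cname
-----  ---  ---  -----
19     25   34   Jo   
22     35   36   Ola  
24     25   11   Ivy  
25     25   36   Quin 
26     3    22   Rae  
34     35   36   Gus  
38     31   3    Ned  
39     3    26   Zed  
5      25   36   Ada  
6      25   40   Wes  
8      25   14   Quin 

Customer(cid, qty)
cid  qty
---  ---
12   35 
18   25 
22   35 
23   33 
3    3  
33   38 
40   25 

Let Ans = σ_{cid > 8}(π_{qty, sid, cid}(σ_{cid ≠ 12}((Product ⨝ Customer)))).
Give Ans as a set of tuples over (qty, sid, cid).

Natural join on qty: {(19, 25, 34, Jo, 18), (19, 25, 34, Jo, 40), (22, 35, 36, Ola, 12), (22, 35, 36, Ola, 22), (24, 25, 11, Ivy, 18), (24, 25, 11, Ivy, 40), (25, 25, 36, Quin, 18), (25, 25, 36, Quin, 40), (26, 3, 22, Rae, 3), (34, 35, 36, Gus, 12), (34, 35, 36, Gus, 22), (39, 3, 26, Zed, 3), (5, 25, 36, Ada, 18), (5, 25, 36, Ada, 40), (6, 25, 40, Wes, 18), (6, 25, 40, Wes, 40), (8, 25, 14, Quin, 18), (8, 25, 14, Quin, 40)}
Selection cid ≠ 12: {(19, 25, 34, Jo, 18), (19, 25, 34, Jo, 40), (22, 35, 36, Ola, 22), (24, 25, 11, Ivy, 18), (24, 25, 11, Ivy, 40), (25, 25, 36, Quin, 18), (25, 25, 36, Quin, 40), (26, 3, 22, Rae, 3), (34, 35, 36, Gus, 22), (39, 3, 26, Zed, 3), (5, 25, 36, Ada, 18), (5, 25, 36, Ada, 40), (6, 25, 40, Wes, 18), (6, 25, 40, Wes, 40), (8, 25, 14, Quin, 18), (8, 25, 14, Quin, 40)}
π_{qty, sid, cid} gives {(25, 11, 18), (25, 11, 40), (25, 14, 18), (25, 14, 40), (25, 34, 18), (25, 34, 40), (25, 36, 18), (25, 36, 40), (25, 40, 18), (25, 40, 40), (3, 22, 3), (3, 26, 3), (35, 36, 22)} (3 duplicate(s) eliminated).
Selection cid > 8: {(25, 11, 18), (25, 11, 40), (25, 14, 18), (25, 14, 40), (25, 34, 18), (25, 34, 40), (25, 36, 18), (25, 36, 40), (25, 40, 18), (25, 40, 40), (35, 36, 22)}

{(25, 11, 18), (25, 11, 40), (25, 14, 18), (25, 14, 40), (25, 34, 18), (25, 34, 40), (25, 36, 18), (25, 36, 40), (25, 40, 18), (25, 40, 40), (35, 36, 22)}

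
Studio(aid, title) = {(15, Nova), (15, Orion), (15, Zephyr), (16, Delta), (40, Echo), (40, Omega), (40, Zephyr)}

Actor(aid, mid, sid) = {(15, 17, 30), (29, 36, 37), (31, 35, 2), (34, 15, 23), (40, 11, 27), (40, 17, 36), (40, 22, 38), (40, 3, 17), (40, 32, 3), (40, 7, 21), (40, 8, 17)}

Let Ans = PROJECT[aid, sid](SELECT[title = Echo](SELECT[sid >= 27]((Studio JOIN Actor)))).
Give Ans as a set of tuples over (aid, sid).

Natural join on aid: {(15, Nova, 17, 30), (15, Orion, 17, 30), (15, Zephyr, 17, 30), (40, Echo, 11, 27), (40, Echo, 17, 36), (40, Echo, 22, 38), (40, Echo, 3, 17), (40, Echo, 32, 3), (40, Echo, 7, 21), (40, Echo, 8, 17), (40, Omega, 11, 27), (40, Omega, 17, 36), (40, Omega, 22, 38), (40, Omega, 3, 17), (40, Omega, 32, 3), (40, Omega, 7, 21), (40, Omega, 8, 17), (40, Zephyr, 11, 27), (40, Zephyr, 17, 36), (40, Zephyr, 22, 38), (40, Zephyr, 3, 17), (40, Zephyr, 32, 3), (40, Zephyr, 7, 21), (40, Zephyr, 8, 17)}
Apply σ_{sid >= 27}; surviving tuples: {(15, Nova, 17, 30), (15, Orion, 17, 30), (15, Zephyr, 17, 30), (40, Echo, 11, 27), (40, Echo, 17, 36), (40, Echo, 22, 38), (40, Omega, 11, 27), (40, Omega, 17, 36), (40, Omega, 22, 38), (40, Zephyr, 11, 27), (40, Zephyr, 17, 36), (40, Zephyr, 22, 38)}
Apply σ_{title = Echo}; surviving tuples: {(40, Echo, 11, 27), (40, Echo, 17, 36), (40, Echo, 22, 38)}
π_{aid, sid} gives {(40, 27), (40, 36), (40, 38)}.

{(40, 27), (40, 36), (40, 38)}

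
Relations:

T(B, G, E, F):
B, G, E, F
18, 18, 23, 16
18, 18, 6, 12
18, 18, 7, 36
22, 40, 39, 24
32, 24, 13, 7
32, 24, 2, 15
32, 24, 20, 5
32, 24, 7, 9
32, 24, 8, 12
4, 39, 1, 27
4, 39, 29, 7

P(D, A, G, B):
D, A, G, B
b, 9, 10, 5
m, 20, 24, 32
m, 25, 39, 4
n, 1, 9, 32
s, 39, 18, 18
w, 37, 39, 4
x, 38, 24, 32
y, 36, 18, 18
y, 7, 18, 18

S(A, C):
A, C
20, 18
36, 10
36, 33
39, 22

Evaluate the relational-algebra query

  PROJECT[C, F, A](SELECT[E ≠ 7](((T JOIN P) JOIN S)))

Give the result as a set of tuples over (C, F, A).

Natural join on B, G: {(18, 18, 23, 16, s, 39), (18, 18, 23, 16, y, 36), (18, 18, 23, 16, y, 7), (18, 18, 6, 12, s, 39), (18, 18, 6, 12, y, 36), (18, 18, 6, 12, y, 7), (18, 18, 7, 36, s, 39), (18, 18, 7, 36, y, 36), (18, 18, 7, 36, y, 7), (32, 24, 13, 7, m, 20), (32, 24, 13, 7, x, 38), (32, 24, 2, 15, m, 20), (32, 24, 2, 15, x, 38), (32, 24, 20, 5, m, 20), (32, 24, 20, 5, x, 38), (32, 24, 7, 9, m, 20), (32, 24, 7, 9, x, 38), (32, 24, 8, 12, m, 20), (32, 24, 8, 12, x, 38), (4, 39, 1, 27, m, 25), (4, 39, 1, 27, w, 37), (4, 39, 29, 7, m, 25), (4, 39, 29, 7, w, 37)}
Natural join on A: {(18, 18, 23, 16, s, 39, 22), (18, 18, 23, 16, y, 36, 10), (18, 18, 23, 16, y, 36, 33), (18, 18, 6, 12, s, 39, 22), (18, 18, 6, 12, y, 36, 10), (18, 18, 6, 12, y, 36, 33), (18, 18, 7, 36, s, 39, 22), (18, 18, 7, 36, y, 36, 10), (18, 18, 7, 36, y, 36, 33), (32, 24, 13, 7, m, 20, 18), (32, 24, 2, 15, m, 20, 18), (32, 24, 20, 5, m, 20, 18), (32, 24, 7, 9, m, 20, 18), (32, 24, 8, 12, m, 20, 18)}
Filtering on E ≠ 7 leaves {(18, 18, 23, 16, s, 39, 22), (18, 18, 23, 16, y, 36, 10), (18, 18, 23, 16, y, 36, 33), (18, 18, 6, 12, s, 39, 22), (18, 18, 6, 12, y, 36, 10), (18, 18, 6, 12, y, 36, 33), (32, 24, 13, 7, m, 20, 18), (32, 24, 2, 15, m, 20, 18), (32, 24, 20, 5, m, 20, 18), (32, 24, 8, 12, m, 20, 18)}.
π[C, F, A]: project onto (C, F, A) → {(10, 12, 36), (10, 16, 36), (18, 12, 20), (18, 15, 20), (18, 5, 20), (18, 7, 20), (22, 12, 39), (22, 16, 39), (33, 12, 36), (33, 16, 36)}

{(10, 12, 36), (10, 16, 36), (18, 12, 20), (18, 15, 20), (18, 5, 20), (18, 7, 20), (22, 12, 39), (22, 16, 39), (33, 12, 36), (33, 16, 36)}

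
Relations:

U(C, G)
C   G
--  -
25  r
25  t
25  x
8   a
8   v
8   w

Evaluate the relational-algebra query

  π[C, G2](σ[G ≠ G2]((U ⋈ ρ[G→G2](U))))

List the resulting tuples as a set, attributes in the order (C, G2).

{(25, r), (25, t), (25, x), (8, a), (8, v), (8, w)}

ρ[G→G2]: schema becomes (C, G2); tuples unchanged.
Joining U and ρ[G→G2](U) on C yields {(25, r, r), (25, r, t), (25, r, x), (25, t, r), (25, t, t), (25, t, x), (25, x, r), (25, x, t), (25, x, x), (8, a, a), (8, a, v), (8, a, w), (8, v, a), (8, v, v), (8, v, w), (8, w, a), (8, w, v), (8, w, w)}.
Filtering on G ≠ G2 leaves {(25, r, t), (25, r, x), (25, t, r), (25, t, x), (25, x, r), (25, x, t), (8, a, v), (8, a, w), (8, v, a), (8, v, w), (8, w, a), (8, w, v)}.
π_{C, G2} gives {(25, r), (25, t), (25, x), (8, a), (8, v), (8, w)} (6 duplicate(s) eliminated).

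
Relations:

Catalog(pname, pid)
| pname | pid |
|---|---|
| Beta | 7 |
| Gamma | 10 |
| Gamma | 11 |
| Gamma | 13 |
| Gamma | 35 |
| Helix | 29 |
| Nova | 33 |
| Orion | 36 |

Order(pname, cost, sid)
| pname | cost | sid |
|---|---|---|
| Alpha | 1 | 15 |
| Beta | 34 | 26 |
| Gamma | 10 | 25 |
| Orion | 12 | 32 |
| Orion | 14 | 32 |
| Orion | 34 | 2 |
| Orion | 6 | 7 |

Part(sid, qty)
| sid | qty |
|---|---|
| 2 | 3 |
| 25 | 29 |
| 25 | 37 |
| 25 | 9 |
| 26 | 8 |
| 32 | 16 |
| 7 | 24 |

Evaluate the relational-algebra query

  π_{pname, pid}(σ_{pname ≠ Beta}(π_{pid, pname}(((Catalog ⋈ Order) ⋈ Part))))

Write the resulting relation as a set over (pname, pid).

Natural join on pname: {(Beta, 7, 34, 26), (Gamma, 10, 10, 25), (Gamma, 11, 10, 25), (Gamma, 13, 10, 25), (Gamma, 35, 10, 25), (Orion, 36, 12, 32), (Orion, 36, 14, 32), (Orion, 36, 34, 2), (Orion, 36, 6, 7)}
Natural join on sid: {(Beta, 7, 34, 26, 8), (Gamma, 10, 10, 25, 29), (Gamma, 10, 10, 25, 37), (Gamma, 10, 10, 25, 9), (Gamma, 11, 10, 25, 29), (Gamma, 11, 10, 25, 37), (Gamma, 11, 10, 25, 9), (Gamma, 13, 10, 25, 29), (Gamma, 13, 10, 25, 37), (Gamma, 13, 10, 25, 9), (Gamma, 35, 10, 25, 29), (Gamma, 35, 10, 25, 37), (Gamma, 35, 10, 25, 9), (Orion, 36, 12, 32, 16), (Orion, 36, 14, 32, 16), (Orion, 36, 34, 2, 3), (Orion, 36, 6, 7, 24)}
π[pid, pname]: project onto (pid, pname) (11 duplicate(s) eliminated) → {(10, Gamma), (11, Gamma), (13, Gamma), (35, Gamma), (36, Orion), (7, Beta)}
σ[pname ≠ Beta]: keep tuples satisfying pname ≠ Beta → {(10, Gamma), (11, Gamma), (13, Gamma), (35, Gamma), (36, Orion)}
π[pname, pid]: project onto (pname, pid) → {(Gamma, 10), (Gamma, 11), (Gamma, 13), (Gamma, 35), (Orion, 36)}

{(Gamma, 10), (Gamma, 11), (Gamma, 13), (Gamma, 35), (Orion, 36)}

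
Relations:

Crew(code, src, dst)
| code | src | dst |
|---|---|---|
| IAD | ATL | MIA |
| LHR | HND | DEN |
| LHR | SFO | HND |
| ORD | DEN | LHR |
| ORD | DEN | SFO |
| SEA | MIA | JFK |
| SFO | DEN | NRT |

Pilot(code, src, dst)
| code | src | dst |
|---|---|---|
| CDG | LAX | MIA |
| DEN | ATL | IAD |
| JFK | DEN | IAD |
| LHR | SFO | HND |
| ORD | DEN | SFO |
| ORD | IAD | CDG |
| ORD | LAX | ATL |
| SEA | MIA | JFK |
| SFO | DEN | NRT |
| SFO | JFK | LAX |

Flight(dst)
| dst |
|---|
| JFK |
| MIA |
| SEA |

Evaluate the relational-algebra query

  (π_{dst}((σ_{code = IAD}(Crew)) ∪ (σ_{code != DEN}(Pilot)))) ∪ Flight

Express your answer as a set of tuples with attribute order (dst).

{ATL, CDG, HND, IAD, JFK, LAX, MIA, NRT, SEA, SFO}

Filtering on code = IAD leaves {(IAD, ATL, MIA)}.
Filtering on code != DEN leaves {(CDG, LAX, MIA), (JFK, DEN, IAD), (LHR, SFO, HND), (ORD, DEN, SFO), (ORD, IAD, CDG), (ORD, LAX, ATL), (SEA, MIA, JFK), (SFO, DEN, NRT), (SFO, JFK, LAX)}.
Union: {(IAD, ATL, MIA)} with {(CDG, LAX, MIA), (JFK, DEN, IAD), (LHR, SFO, HND), (ORD, DEN, SFO), (ORD, IAD, CDG), (ORD, LAX, ATL), (SEA, MIA, JFK), (SFO, DEN, NRT), (SFO, JFK, LAX)} → {(CDG, LAX, MIA), (IAD, ATL, MIA), (JFK, DEN, IAD), (LHR, SFO, HND), (ORD, DEN, SFO), (ORD, IAD, CDG), (ORD, LAX, ATL), (SEA, MIA, JFK), (SFO, DEN, NRT), (SFO, JFK, LAX)}
π[dst]: project onto (dst) (1 duplicate(s) eliminated) → {ATL, CDG, HND, IAD, JFK, LAX, MIA, NRT, SFO}
Union: {ATL, CDG, HND, IAD, JFK, LAX, MIA, NRT, SFO} with {JFK, MIA, SEA} → {ATL, CDG, HND, IAD, JFK, LAX, MIA, NRT, SEA, SFO}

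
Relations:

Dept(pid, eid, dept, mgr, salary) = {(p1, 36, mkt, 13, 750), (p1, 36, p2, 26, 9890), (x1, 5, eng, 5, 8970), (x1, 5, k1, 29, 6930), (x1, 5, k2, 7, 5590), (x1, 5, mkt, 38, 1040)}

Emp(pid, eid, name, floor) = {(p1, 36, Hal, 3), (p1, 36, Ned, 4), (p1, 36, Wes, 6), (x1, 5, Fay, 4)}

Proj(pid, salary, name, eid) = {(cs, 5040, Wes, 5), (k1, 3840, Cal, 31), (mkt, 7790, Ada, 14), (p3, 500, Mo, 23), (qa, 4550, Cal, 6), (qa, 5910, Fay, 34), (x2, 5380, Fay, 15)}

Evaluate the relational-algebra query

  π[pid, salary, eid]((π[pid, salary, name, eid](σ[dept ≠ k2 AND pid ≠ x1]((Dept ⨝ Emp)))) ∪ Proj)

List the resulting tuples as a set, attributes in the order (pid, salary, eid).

Joining Dept and Emp on pid, eid yields {(p1, 36, mkt, 13, 750, Hal, 3), (p1, 36, mkt, 13, 750, Ned, 4), (p1, 36, mkt, 13, 750, Wes, 6), (p1, 36, p2, 26, 9890, Hal, 3), (p1, 36, p2, 26, 9890, Ned, 4), (p1, 36, p2, 26, 9890, Wes, 6), (x1, 5, eng, 5, 8970, Fay, 4), (x1, 5, k1, 29, 6930, Fay, 4), (x1, 5, k2, 7, 5590, Fay, 4), (x1, 5, mkt, 38, 1040, Fay, 4)}.
Selection dept ≠ k2 AND pid ≠ x1: {(p1, 36, mkt, 13, 750, Hal, 3), (p1, 36, mkt, 13, 750, Ned, 4), (p1, 36, mkt, 13, 750, Wes, 6), (p1, 36, p2, 26, 9890, Hal, 3), (p1, 36, p2, 26, 9890, Ned, 4), (p1, 36, p2, 26, 9890, Wes, 6)}
π_{pid, salary, name, eid} gives {(p1, 750, Hal, 36), (p1, 750, Ned, 36), (p1, 750, Wes, 36), (p1, 9890, Hal, 36), (p1, 9890, Ned, 36), (p1, 9890, Wes, 36)}.
Set union of the two operands is {(cs, 5040, Wes, 5), (k1, 3840, Cal, 31), (mkt, 7790, Ada, 14), (p1, 750, Hal, 36), (p1, 750, Ned, 36), (p1, 750, Wes, 36), (p1, 9890, Hal, 36), (p1, 9890, Ned, 36), (p1, 9890, Wes, 36), (p3, 500, Mo, 23), (qa, 4550, Cal, 6), (qa, 5910, Fay, 34), (x2, 5380, Fay, 15)}.
π_{pid, salary, eid} gives {(cs, 5040, 5), (k1, 3840, 31), (mkt, 7790, 14), (p1, 750, 36), (p1, 9890, 36), (p3, 500, 23), (qa, 4550, 6), (qa, 5910, 34), (x2, 5380, 15)} (4 duplicate(s) eliminated).

{(cs, 5040, 5), (k1, 3840, 31), (mkt, 7790, 14), (p1, 750, 36), (p1, 9890, 36), (p3, 500, 23), (qa, 4550, 6), (qa, 5910, 34), (x2, 5380, 15)}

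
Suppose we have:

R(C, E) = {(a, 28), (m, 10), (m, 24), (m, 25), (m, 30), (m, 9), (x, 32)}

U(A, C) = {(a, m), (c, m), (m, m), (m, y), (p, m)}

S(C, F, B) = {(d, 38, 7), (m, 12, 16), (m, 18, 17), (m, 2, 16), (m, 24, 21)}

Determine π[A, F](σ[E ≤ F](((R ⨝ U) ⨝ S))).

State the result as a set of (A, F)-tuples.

{(a, 12), (a, 18), (a, 24), (c, 12), (c, 18), (c, 24), (m, 12), (m, 18), (m, 24), (p, 12), (p, 18), (p, 24)}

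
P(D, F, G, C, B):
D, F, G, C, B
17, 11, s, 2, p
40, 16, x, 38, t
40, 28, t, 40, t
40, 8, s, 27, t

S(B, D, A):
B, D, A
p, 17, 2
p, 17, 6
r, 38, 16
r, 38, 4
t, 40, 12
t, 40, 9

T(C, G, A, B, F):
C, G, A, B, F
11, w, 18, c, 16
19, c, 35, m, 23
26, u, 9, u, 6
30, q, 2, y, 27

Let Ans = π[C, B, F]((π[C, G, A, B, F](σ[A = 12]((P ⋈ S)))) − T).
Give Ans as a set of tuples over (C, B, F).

P ⋈ S (natural join on D, B): {(17, 11, s, 2, p, 2), (17, 11, s, 2, p, 6), (40, 16, x, 38, t, 12), (40, 16, x, 38, t, 9), (40, 28, t, 40, t, 12), (40, 28, t, 40, t, 9), (40, 8, s, 27, t, 12), (40, 8, s, 27, t, 9)}
Filtering on A = 12 leaves {(40, 16, x, 38, t, 12), (40, 28, t, 40, t, 12), (40, 8, s, 27, t, 12)}.
Projecting to C, G, A, B, F: {(27, s, 12, t, 8), (38, x, 12, t, 16), (40, t, 12, t, 28)}
Taking the difference: {(27, s, 12, t, 8), (38, x, 12, t, 16), (40, t, 12, t, 28)}
Projecting to C, B, F: {(27, t, 8), (38, t, 16), (40, t, 28)}

{(27, t, 8), (38, t, 16), (40, t, 28)}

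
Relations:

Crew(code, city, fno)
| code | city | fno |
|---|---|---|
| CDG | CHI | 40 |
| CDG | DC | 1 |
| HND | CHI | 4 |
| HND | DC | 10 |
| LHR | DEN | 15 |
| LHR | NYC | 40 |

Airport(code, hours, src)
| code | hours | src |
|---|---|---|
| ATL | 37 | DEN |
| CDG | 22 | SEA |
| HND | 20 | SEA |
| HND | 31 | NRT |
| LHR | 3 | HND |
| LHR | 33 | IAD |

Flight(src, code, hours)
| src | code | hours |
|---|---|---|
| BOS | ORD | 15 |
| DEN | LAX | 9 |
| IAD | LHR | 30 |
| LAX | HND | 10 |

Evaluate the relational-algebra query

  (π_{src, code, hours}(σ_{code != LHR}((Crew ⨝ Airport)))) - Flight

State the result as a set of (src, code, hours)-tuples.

{(NRT, HND, 31), (SEA, CDG, 22), (SEA, HND, 20)}

Natural join on code: {(CDG, CHI, 40, 22, SEA), (CDG, DC, 1, 22, SEA), (HND, CHI, 4, 20, SEA), (HND, CHI, 4, 31, NRT), (HND, DC, 10, 20, SEA), (HND, DC, 10, 31, NRT), (LHR, DEN, 15, 3, HND), (LHR, DEN, 15, 33, IAD), (LHR, NYC, 40, 3, HND), (LHR, NYC, 40, 33, IAD)}
Filtering on code != LHR leaves {(CDG, CHI, 40, 22, SEA), (CDG, DC, 1, 22, SEA), (HND, CHI, 4, 20, SEA), (HND, CHI, 4, 31, NRT), (HND, DC, 10, 20, SEA), (HND, DC, 10, 31, NRT)}.
Projecting to src, code, hours (3 duplicate(s) eliminated): {(NRT, HND, 31), (SEA, CDG, 22), (SEA, HND, 20)}
Set difference of the two operands is {(NRT, HND, 31), (SEA, CDG, 22), (SEA, HND, 20)}.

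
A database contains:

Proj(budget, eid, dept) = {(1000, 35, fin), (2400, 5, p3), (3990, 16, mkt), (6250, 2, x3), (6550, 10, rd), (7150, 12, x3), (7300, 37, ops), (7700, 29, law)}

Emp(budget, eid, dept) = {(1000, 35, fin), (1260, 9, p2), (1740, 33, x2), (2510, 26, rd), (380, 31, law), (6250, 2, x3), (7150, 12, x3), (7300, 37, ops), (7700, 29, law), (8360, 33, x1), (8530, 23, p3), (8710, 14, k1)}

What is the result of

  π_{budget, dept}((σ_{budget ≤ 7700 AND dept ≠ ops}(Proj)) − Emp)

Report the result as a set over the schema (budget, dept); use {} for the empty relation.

Filtering on budget ≤ 7700 AND dept ≠ ops leaves {(1000, 35, fin), (2400, 5, p3), (3990, 16, mkt), (6250, 2, x3), (6550, 10, rd), (7150, 12, x3), (7700, 29, law)}.
Difference: {(1000, 35, fin), (2400, 5, p3), (3990, 16, mkt), (6250, 2, x3), (6550, 10, rd), (7150, 12, x3), (7700, 29, law)} with {(1000, 35, fin), (1260, 9, p2), (1740, 33, x2), (2510, 26, rd), (380, 31, law), (6250, 2, x3), (7150, 12, x3), (7300, 37, ops), (7700, 29, law), (8360, 33, x1), (8530, 23, p3), (8710, 14, k1)} → {(2400, 5, p3), (3990, 16, mkt), (6550, 10, rd)}
π[budget, dept]: project onto (budget, dept) → {(2400, p3), (3990, mkt), (6550, rd)}

{(2400, p3), (3990, mkt), (6550, rd)}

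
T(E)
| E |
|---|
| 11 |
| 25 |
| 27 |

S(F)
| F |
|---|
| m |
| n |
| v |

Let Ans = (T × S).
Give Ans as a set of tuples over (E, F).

{(11, m), (11, n), (11, v), (25, m), (25, n), (25, v), (27, m), (27, n), (27, v)}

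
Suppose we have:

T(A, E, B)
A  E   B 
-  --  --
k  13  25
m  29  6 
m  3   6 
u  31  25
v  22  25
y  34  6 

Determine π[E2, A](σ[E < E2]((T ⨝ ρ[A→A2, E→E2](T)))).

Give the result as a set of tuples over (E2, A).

{(22, k), (29, m), (31, k), (31, v), (34, m)}

ρ[A→A2, E→E2]: schema becomes (A2, E2, B); tuples unchanged.
T ⋈ ρ[A→A2, E→E2](T) (natural join on B): {(k, 13, 25, k, 13), (k, 13, 25, u, 31), (k, 13, 25, v, 22), (m, 29, 6, m, 29), (m, 29, 6, m, 3), (m, 29, 6, y, 34), (m, 3, 6, m, 29), (m, 3, 6, m, 3), (m, 3, 6, y, 34), (u, 31, 25, k, 13), (u, 31, 25, u, 31), (u, 31, 25, v, 22), (v, 22, 25, k, 13), (v, 22, 25, u, 31), (v, 22, 25, v, 22), (y, 34, 6, m, 29), (y, 34, 6, m, 3), (y, 34, 6, y, 34)}
Selection E < E2: {(k, 13, 25, u, 31), (k, 13, 25, v, 22), (m, 29, 6, y, 34), (m, 3, 6, m, 29), (m, 3, 6, y, 34), (v, 22, 25, u, 31)}
Keep only column(s) E2, A (1 duplicate(s) eliminated): {(22, k), (29, m), (31, k), (31, v), (34, m)}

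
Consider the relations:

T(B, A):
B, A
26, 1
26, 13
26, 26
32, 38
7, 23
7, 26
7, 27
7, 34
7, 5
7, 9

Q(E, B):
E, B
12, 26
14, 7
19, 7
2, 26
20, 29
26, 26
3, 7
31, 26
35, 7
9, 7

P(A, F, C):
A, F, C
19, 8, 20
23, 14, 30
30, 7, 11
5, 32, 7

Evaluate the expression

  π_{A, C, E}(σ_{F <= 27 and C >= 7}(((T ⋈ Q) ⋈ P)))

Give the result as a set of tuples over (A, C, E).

Joining T and Q on B yields {(26, 1, 12), (26, 1, 2), (26, 1, 26), (26, 1, 31), (26, 13, 12), (26, 13, 2), (26, 13, 26), (26, 13, 31), (26, 26, 12), (26, 26, 2), (26, 26, 26), (26, 26, 31), (7, 23, 14), (7, 23, 19), (7, 23, 3), (7, 23, 35), (7, 23, 9), (7, 26, 14), (7, 26, 19), (7, 26, 3), (7, 26, 35), (7, 26, 9), (7, 27, 14), (7, 27, 19), (7, 27, 3), (7, 27, 35), (7, 27, 9), (7, 34, 14), (7, 34, 19), (7, 34, 3), (7, 34, 35), (7, 34, 9), (7, 5, 14), (7, 5, 19), (7, 5, 3), (7, 5, 35), (7, 5, 9), (7, 9, 14), (7, 9, 19), (7, 9, 3), (7, 9, 35), (7, 9, 9)}.
Joining (T ⋈ Q) and P on A yields {(7, 23, 14, 14, 30), (7, 23, 19, 14, 30), (7, 23, 3, 14, 30), (7, 23, 35, 14, 30), (7, 23, 9, 14, 30), (7, 5, 14, 32, 7), (7, 5, 19, 32, 7), (7, 5, 3, 32, 7), (7, 5, 35, 32, 7), (7, 5, 9, 32, 7)}.
Selection F <= 27 and C >= 7: {(7, 23, 14, 14, 30), (7, 23, 19, 14, 30), (7, 23, 3, 14, 30), (7, 23, 35, 14, 30), (7, 23, 9, 14, 30)}
π_{A, C, E} gives {(23, 30, 14), (23, 30, 19), (23, 30, 3), (23, 30, 35), (23, 30, 9)}.

{(23, 30, 14), (23, 30, 19), (23, 30, 3), (23, 30, 35), (23, 30, 9)}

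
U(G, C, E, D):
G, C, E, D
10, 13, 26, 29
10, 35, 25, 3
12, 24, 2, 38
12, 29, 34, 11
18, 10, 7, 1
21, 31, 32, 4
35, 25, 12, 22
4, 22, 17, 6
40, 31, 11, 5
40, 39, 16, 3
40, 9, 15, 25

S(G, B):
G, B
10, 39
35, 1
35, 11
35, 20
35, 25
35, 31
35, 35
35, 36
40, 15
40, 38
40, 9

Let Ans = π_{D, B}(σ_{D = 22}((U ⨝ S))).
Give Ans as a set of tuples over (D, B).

{(22, 1), (22, 11), (22, 20), (22, 25), (22, 31), (22, 35), (22, 36)}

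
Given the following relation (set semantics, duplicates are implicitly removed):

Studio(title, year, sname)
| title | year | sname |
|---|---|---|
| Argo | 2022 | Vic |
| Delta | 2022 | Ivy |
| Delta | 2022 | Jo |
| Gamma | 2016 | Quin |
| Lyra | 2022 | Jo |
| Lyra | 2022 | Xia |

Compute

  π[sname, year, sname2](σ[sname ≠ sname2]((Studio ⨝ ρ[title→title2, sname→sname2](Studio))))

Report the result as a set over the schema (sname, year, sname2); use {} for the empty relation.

ρ[title→title2, sname→sname2]: schema becomes (title2, year, sname2); tuples unchanged.
Natural join on year: {(Argo, 2022, Vic, Argo, Vic), (Argo, 2022, Vic, Delta, Ivy), (Argo, 2022, Vic, Delta, Jo), (Argo, 2022, Vic, Lyra, Jo), (Argo, 2022, Vic, Lyra, Xia), (Delta, 2022, Ivy, Argo, Vic), (Delta, 2022, Ivy, Delta, Ivy), (Delta, 2022, Ivy, Delta, Jo), (Delta, 2022, Ivy, Lyra, Jo), (Delta, 2022, Ivy, Lyra, Xia), (Delta, 2022, Jo, Argo, Vic), (Delta, 2022, Jo, Delta, Ivy), (Delta, 2022, Jo, Delta, Jo), (Delta, 2022, Jo, Lyra, Jo), (Delta, 2022, Jo, Lyra, Xia), (Gamma, 2016, Quin, Gamma, Quin), (Lyra, 2022, Jo, Argo, Vic), (Lyra, 2022, Jo, Delta, Ivy), (Lyra, 2022, Jo, Delta, Jo), (Lyra, 2022, Jo, Lyra, Jo), (Lyra, 2022, Jo, Lyra, Xia), (Lyra, 2022, Xia, Argo, Vic), (Lyra, 2022, Xia, Delta, Ivy), (Lyra, 2022, Xia, Delta, Jo), (Lyra, 2022, Xia, Lyra, Jo), (Lyra, 2022, Xia, Lyra, Xia)}
Filtering on sname ≠ sname2 leaves {(Argo, 2022, Vic, Delta, Ivy), (Argo, 2022, Vic, Delta, Jo), (Argo, 2022, Vic, Lyra, Jo), (Argo, 2022, Vic, Lyra, Xia), (Delta, 2022, Ivy, Argo, Vic), (Delta, 2022, Ivy, Delta, Jo), (Delta, 2022, Ivy, Lyra, Jo), (Delta, 2022, Ivy, Lyra, Xia), (Delta, 2022, Jo, Argo, Vic), (Delta, 2022, Jo, Delta, Ivy), (Delta, 2022, Jo, Lyra, Xia), (Lyra, 2022, Jo, Argo, Vic), (Lyra, 2022, Jo, Delta, Ivy), (Lyra, 2022, Jo, Lyra, Xia), (Lyra, 2022, Xia, Argo, Vic), (Lyra, 2022, Xia, Delta, Ivy), (Lyra, 2022, Xia, Delta, Jo), (Lyra, 2022, Xia, Lyra, Jo)}.
Projecting to sname, year, sname2 (6 duplicate(s) eliminated): {(Ivy, 2022, Jo), (Ivy, 2022, Vic), (Ivy, 2022, Xia), (Jo, 2022, Ivy), (Jo, 2022, Vic), (Jo, 2022, Xia), (Vic, 2022, Ivy), (Vic, 2022, Jo), (Vic, 2022, Xia), (Xia, 2022, Ivy), (Xia, 2022, Jo), (Xia, 2022, Vic)}

{(Ivy, 2022, Jo), (Ivy, 2022, Vic), (Ivy, 2022, Xia), (Jo, 2022, Ivy), (Jo, 2022, Vic), (Jo, 2022, Xia), (Vic, 2022, Ivy), (Vic, 2022, Jo), (Vic, 2022, Xia), (Xia, 2022, Ivy), (Xia, 2022, Jo), (Xia, 2022, Vic)}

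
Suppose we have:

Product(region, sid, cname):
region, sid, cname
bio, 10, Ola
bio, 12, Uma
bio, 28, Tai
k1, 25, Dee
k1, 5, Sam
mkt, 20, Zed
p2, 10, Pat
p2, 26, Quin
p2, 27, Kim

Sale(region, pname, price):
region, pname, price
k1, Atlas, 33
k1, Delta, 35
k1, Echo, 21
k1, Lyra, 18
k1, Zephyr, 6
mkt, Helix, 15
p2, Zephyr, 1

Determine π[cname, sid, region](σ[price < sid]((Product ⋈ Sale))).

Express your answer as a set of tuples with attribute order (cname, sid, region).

Product ⋈ Sale (natural join on region): {(k1, 25, Dee, Atlas, 33), (k1, 25, Dee, Delta, 35), (k1, 25, Dee, Echo, 21), (k1, 25, Dee, Lyra, 18), (k1, 25, Dee, Zephyr, 6), (k1, 5, Sam, Atlas, 33), (k1, 5, Sam, Delta, 35), (k1, 5, Sam, Echo, 21), (k1, 5, Sam, Lyra, 18), (k1, 5, Sam, Zephyr, 6), (mkt, 20, Zed, Helix, 15), (p2, 10, Pat, Zephyr, 1), (p2, 26, Quin, Zephyr, 1), (p2, 27, Kim, Zephyr, 1)}
Apply σ_{price < sid}; surviving tuples: {(k1, 25, Dee, Echo, 21), (k1, 25, Dee, Lyra, 18), (k1, 25, Dee, Zephyr, 6), (mkt, 20, Zed, Helix, 15), (p2, 10, Pat, Zephyr, 1), (p2, 26, Quin, Zephyr, 1), (p2, 27, Kim, Zephyr, 1)}
π[cname, sid, region]: project onto (cname, sid, region) (2 duplicate(s) eliminated) → {(Dee, 25, k1), (Kim, 27, p2), (Pat, 10, p2), (Quin, 26, p2), (Zed, 20, mkt)}

{(Dee, 25, k1), (Kim, 27, p2), (Pat, 10, p2), (Quin, 26, p2), (Zed, 20, mkt)}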